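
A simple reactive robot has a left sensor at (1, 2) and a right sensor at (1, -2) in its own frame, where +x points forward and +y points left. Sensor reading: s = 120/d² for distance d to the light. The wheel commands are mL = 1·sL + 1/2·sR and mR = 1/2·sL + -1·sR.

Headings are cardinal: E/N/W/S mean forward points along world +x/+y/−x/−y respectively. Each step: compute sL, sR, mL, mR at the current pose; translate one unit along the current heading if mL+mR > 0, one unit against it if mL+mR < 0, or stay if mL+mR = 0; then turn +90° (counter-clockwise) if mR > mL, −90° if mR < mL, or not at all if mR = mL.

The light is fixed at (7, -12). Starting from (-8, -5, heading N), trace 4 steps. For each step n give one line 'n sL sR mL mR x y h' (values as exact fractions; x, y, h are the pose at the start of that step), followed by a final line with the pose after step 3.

n=0: pose=(-8,-5,N); sL=120/353, sR=120/233; mL=49140/82249, mR=-28380/82249; mL+mR=20760/82249 → advance +1; mR−mL=-77520/82249 → turn -1·90°
n=1: pose=(-8,-4,E); sL=15/37, sR=15/29; mL=1425/2146, mR=-675/2146; mL+mR=375/1073 → advance +1; mR−mL=-1050/1073 → turn -1·90°
n=2: pose=(-7,-4,S); sL=120/193, sR=24/61; mL=9636/11773, mR=-972/11773; mL+mR=8664/11773 → advance +1; mR−mL=-10608/11773 → turn -1·90°
n=3: pose=(-7,-5,W); sL=12/25, sR=20/51; mL=862/1275, mR=-194/1275; mL+mR=668/1275 → advance +1; mR−mL=-352/425 → turn -1·90°

0 120/353 120/233 49140/82249 -28380/82249 -8 -5 N
1 15/37 15/29 1425/2146 -675/2146 -8 -4 E
2 120/193 24/61 9636/11773 -972/11773 -7 -4 S
3 12/25 20/51 862/1275 -194/1275 -7 -5 W
final -8 -5 N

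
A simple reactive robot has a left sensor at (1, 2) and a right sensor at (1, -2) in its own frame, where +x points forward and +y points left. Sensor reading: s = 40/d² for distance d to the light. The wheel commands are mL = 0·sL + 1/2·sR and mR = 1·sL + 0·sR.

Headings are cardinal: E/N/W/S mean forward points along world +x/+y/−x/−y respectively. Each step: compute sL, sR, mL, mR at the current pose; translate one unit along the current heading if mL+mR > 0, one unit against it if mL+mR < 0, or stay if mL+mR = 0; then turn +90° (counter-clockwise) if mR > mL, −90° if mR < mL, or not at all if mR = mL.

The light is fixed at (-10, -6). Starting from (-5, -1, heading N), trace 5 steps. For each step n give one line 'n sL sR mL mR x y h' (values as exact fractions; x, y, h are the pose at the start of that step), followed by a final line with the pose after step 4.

0 8/9 8/17 4/17 8/9 -5 -1 N
1 5/4 1/2 1/4 5/4 -5 0 W
2 40/61 40/29 20/29 40/61 -6 0 S
3 20/9 20/29 10/29 20/9 -6 -1 W
4 40/41 40/17 20/17 40/41 -7 -1 S
final -7 -2 W

n=0: pose=(-5,-1,N); sL=8/9, sR=8/17; mL=4/17, mR=8/9; mL+mR=172/153 → advance +1; mR−mL=100/153 → turn +1·90°
n=1: pose=(-5,0,W); sL=5/4, sR=1/2; mL=1/4, mR=5/4; mL+mR=3/2 → advance +1; mR−mL=1 → turn +1·90°
n=2: pose=(-6,0,S); sL=40/61, sR=40/29; mL=20/29, mR=40/61; mL+mR=2380/1769 → advance +1; mR−mL=-60/1769 → turn -1·90°
n=3: pose=(-6,-1,W); sL=20/9, sR=20/29; mL=10/29, mR=20/9; mL+mR=670/261 → advance +1; mR−mL=490/261 → turn +1·90°
n=4: pose=(-7,-1,S); sL=40/41, sR=40/17; mL=20/17, mR=40/41; mL+mR=1500/697 → advance +1; mR−mL=-140/697 → turn -1·90°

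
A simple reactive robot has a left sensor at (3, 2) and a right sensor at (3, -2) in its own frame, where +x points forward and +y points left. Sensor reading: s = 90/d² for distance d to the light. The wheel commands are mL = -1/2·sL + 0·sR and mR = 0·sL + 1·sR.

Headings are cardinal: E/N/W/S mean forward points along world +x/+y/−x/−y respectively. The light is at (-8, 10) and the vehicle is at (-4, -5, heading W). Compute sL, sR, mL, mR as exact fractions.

9/29 9/17 -9/58 9/17

left sensor world pos  = (-7, -7); dL² = 290
right sensor world pos = (-7, -3); dR² = 170
sL = 90/290 = 9/29
sR = 90/170 = 9/17
mL = -1/2·sL + 0·sR = -9/58
mR = 0·sL + 1·sR = 9/17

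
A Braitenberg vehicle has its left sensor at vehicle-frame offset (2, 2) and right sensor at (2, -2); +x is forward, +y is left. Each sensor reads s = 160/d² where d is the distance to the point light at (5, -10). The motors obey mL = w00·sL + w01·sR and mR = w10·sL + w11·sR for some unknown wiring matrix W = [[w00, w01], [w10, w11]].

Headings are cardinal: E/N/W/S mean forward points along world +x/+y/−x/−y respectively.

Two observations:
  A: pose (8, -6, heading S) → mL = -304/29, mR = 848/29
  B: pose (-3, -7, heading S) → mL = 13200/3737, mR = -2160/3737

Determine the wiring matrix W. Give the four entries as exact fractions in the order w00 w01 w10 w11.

obs A: pose=(8,-6,S) → sL=160/29, sR=32, mL=-304/29, mR=848/29
obs B: pose=(-3,-7,S) → sL=160/37, sR=160/101, mL=13200/3737, mR=-2160/3737
sensor matrix S = [[160/29, 32], [160/37, 160/101]]; det S = -14049280/108373
solve [mL_A; mL_B] = S·[w00; w01] and [mR_A; mR_B] = S·[w10; w11]:
  w00 = 1, w01 = -1/2, w10 = -1/2, w11 = 1

1 -1/2 -1/2 1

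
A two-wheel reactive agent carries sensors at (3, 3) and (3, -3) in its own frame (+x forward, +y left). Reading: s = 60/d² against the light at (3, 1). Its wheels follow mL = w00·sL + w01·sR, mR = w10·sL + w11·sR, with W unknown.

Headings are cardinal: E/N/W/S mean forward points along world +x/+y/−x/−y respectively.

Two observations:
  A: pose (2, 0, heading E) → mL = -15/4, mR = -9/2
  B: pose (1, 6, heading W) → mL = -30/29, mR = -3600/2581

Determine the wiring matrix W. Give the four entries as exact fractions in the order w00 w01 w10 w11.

-1/2 0 -1 1

obs A: pose=(2,0,E) → sL=15/2, sR=3, mL=-15/4, mR=-9/2
obs B: pose=(1,6,W) → sL=60/29, sR=60/89, mL=-30/29, mR=-3600/2581
sensor matrix S = [[15/2, 3], [60/29, 60/89]]; det S = -2970/2581
solve [mL_A; mL_B] = S·[w00; w01] and [mR_A; mR_B] = S·[w10; w11]:
  w00 = -1/2, w01 = 0, w10 = -1, w11 = 1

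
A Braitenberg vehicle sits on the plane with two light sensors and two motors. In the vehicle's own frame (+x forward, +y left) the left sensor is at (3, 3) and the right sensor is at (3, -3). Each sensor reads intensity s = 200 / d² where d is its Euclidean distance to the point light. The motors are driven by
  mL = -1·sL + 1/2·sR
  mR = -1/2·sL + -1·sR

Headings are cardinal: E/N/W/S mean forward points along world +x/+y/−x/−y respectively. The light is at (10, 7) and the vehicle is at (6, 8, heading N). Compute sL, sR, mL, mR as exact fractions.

40/13 200/17 620/221 -2940/221

left sensor world pos  = (3, 11); dL² = 65
right sensor world pos = (9, 11); dR² = 17
sL = 200/65 = 40/13
sR = 200/17 = 200/17
mL = -1·sL + 1/2·sR = 620/221
mR = -1/2·sL + -1·sR = -2940/221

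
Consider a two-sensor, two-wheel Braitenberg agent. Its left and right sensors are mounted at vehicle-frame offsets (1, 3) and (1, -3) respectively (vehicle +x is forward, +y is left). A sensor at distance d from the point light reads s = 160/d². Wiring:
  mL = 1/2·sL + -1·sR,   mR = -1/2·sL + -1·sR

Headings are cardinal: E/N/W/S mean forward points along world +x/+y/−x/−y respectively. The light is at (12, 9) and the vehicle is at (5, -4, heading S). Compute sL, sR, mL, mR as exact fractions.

40/53 20/37 -320/1961 -1800/1961

left sensor world pos  = (8, -5); dL² = 212
right sensor world pos = (2, -5); dR² = 296
sL = 160/212 = 40/53
sR = 160/296 = 20/37
mL = 1/2·sL + -1·sR = -320/1961
mR = -1/2·sL + -1·sR = -1800/1961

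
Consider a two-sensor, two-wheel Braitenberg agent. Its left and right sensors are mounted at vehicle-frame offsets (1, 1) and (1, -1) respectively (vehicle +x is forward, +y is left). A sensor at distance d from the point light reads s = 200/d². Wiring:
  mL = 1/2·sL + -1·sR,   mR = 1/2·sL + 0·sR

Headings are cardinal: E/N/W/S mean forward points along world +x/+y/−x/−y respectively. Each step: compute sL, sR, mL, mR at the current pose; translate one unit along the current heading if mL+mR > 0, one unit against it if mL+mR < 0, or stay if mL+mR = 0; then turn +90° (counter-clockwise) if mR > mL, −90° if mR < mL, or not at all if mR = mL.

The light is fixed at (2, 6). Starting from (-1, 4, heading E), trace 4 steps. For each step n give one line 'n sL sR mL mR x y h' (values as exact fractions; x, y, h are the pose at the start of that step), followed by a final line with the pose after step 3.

n=0: pose=(-1,4,E); sL=40, sR=200/13; mL=60/13, mR=20; mL+mR=320/13 → advance +1; mR−mL=200/13 → turn +1·90°
n=1: pose=(0,4,N); sL=20, sR=100; mL=-90, mR=10; mL+mR=-80 → advance -1; mR−mL=100 → turn +1·90°
n=2: pose=(0,3,W); sL=8, sR=200/13; mL=-148/13, mR=4; mL+mR=-96/13 → advance -1; mR−mL=200/13 → turn +1·90°
n=3: pose=(1,3,S); sL=25/2, sR=10; mL=-15/4, mR=25/4; mL+mR=5/2 → advance +1; mR−mL=10 → turn +1·90°

0 40 200/13 60/13 20 -1 4 E
1 20 100 -90 10 0 4 N
2 8 200/13 -148/13 4 0 3 W
3 25/2 10 -15/4 25/4 1 3 S
final 1 2 E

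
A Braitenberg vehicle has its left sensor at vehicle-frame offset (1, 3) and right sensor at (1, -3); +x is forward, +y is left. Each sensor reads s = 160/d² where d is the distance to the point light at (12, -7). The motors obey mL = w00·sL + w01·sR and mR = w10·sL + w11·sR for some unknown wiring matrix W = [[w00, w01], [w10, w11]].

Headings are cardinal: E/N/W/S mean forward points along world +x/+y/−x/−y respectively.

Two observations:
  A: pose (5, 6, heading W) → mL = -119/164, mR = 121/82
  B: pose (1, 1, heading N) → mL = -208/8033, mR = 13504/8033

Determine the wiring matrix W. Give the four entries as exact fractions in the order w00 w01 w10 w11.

obs A: pose=(5,6,W) → sL=40/41, sR=1/2, mL=-119/164, mR=121/82
obs B: pose=(1,1,N) → sL=160/277, sR=32/29, mL=-208/8033, mR=13504/8033
sensor matrix S = [[40/41, 1/2], [160/277, 32/29]]; det S = 259440/329353
solve [mL_A; mL_B] = S·[w00; w01] and [mR_A; mR_B] = S·[w10; w11]:
  w00 = -1, w01 = 1/2, w10 = 1, w11 = 1

-1 1/2 1 1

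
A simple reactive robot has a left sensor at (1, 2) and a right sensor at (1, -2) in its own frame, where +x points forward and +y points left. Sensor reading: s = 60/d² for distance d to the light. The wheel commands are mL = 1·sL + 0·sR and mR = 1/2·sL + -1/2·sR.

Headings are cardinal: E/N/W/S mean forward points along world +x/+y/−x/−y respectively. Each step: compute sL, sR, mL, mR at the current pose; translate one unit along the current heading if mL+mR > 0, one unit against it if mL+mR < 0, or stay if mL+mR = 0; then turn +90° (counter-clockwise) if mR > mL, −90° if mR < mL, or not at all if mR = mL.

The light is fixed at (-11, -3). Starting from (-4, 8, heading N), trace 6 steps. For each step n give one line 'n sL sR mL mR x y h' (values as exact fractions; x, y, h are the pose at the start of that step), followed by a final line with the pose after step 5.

0 60/169 4/15 60/169 112/2535 -4 8 N
1 3/13 15/41 3/13 -36/533 -4 9 E
2 60/221 60/157 60/221 -1920/34697 -3 9 S
3 6/13 30/109 6/13 132/1417 -3 8 W
4 60/169 4/15 60/169 112/2535 -4 8 N
5 3/13 15/41 3/13 -36/533 -4 9 E
final -3 9 S

n=0: pose=(-4,8,N); sL=60/169, sR=4/15; mL=60/169, mR=112/2535; mL+mR=1012/2535 → advance +1; mR−mL=-788/2535 → turn -1·90°
n=1: pose=(-4,9,E); sL=3/13, sR=15/41; mL=3/13, mR=-36/533; mL+mR=87/533 → advance +1; mR−mL=-159/533 → turn -1·90°
n=2: pose=(-3,9,S); sL=60/221, sR=60/157; mL=60/221, mR=-1920/34697; mL+mR=7500/34697 → advance +1; mR−mL=-11340/34697 → turn -1·90°
n=3: pose=(-3,8,W); sL=6/13, sR=30/109; mL=6/13, mR=132/1417; mL+mR=786/1417 → advance +1; mR−mL=-522/1417 → turn -1·90°
n=4: pose=(-4,8,N); sL=60/169, sR=4/15; mL=60/169, mR=112/2535; mL+mR=1012/2535 → advance +1; mR−mL=-788/2535 → turn -1·90°
n=5: pose=(-4,9,E); sL=3/13, sR=15/41; mL=3/13, mR=-36/533; mL+mR=87/533 → advance +1; mR−mL=-159/533 → turn -1·90°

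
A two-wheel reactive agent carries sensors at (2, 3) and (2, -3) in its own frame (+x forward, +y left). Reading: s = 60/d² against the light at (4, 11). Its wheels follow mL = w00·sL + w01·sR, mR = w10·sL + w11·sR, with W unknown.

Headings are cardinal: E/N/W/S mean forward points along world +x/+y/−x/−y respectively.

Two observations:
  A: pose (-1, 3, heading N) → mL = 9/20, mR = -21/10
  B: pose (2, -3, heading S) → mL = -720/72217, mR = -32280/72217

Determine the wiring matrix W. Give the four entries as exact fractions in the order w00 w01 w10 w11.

obs A: pose=(-1,3,N) → sL=3/5, sR=3/2, mL=9/20, mR=-21/10
obs B: pose=(2,-3,S) → sL=60/257, sR=60/281, mL=-720/72217, mR=-32280/72217
sensor matrix S = [[3/5, 3/2], [60/257, 60/281]]; det S = -16038/72217
solve [mL_A; mL_B] = S·[w00; w01] and [mR_A; mR_B] = S·[w10; w11]:
  w00 = -1/2, w01 = 1/2, w10 = -1, w11 = -1

-1/2 1/2 -1 -1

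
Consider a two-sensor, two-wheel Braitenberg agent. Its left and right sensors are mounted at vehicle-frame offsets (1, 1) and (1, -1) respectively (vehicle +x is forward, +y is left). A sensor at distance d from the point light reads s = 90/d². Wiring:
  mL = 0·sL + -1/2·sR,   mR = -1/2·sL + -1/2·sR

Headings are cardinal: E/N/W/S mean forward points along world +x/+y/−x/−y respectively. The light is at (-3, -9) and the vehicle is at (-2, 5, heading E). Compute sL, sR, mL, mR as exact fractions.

90/229 90/173 -45/173 -18090/39617

left sensor world pos  = (-1, 6); dL² = 229
right sensor world pos = (-1, 4); dR² = 173
sL = 90/229 = 90/229
sR = 90/173 = 90/173
mL = 0·sL + -1/2·sR = -45/173
mR = -1/2·sL + -1/2·sR = -18090/39617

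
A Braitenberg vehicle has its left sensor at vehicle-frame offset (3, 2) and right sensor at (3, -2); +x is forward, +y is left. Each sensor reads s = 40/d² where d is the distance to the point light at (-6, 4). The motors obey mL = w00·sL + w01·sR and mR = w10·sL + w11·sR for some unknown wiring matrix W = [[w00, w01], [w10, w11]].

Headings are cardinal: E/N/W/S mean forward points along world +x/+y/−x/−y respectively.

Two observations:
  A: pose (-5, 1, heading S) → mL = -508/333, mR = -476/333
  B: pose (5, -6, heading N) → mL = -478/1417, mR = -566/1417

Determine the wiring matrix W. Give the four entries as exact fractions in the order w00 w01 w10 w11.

obs A: pose=(-5,1,S) → sL=8/9, sR=40/37, mL=-508/333, mR=-476/333
obs B: pose=(5,-6,N) → sL=4/13, sR=20/109, mL=-478/1417, mR=-566/1417
sensor matrix S = [[8/9, 40/37], [4/13, 20/109]]; det S = -80000/471861
solve [mL_A; mL_B] = S·[w00; w01] and [mR_A; mR_B] = S·[w10; w11]:
  w00 = -1/2, w01 = -1, w10 = -1, w11 = -1/2

-1/2 -1 -1 -1/2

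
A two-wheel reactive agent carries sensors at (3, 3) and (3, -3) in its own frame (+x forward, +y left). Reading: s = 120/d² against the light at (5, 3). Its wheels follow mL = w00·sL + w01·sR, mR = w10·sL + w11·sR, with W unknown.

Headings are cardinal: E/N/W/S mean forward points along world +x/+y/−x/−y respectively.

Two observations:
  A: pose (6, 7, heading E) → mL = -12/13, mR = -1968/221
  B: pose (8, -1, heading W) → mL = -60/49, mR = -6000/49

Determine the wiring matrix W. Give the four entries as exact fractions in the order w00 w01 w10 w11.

obs A: pose=(6,7,E) → sL=24/13, sR=120/17, mL=-12/13, mR=-1968/221
obs B: pose=(8,-1,W) → sL=120/49, sR=120, mL=-60/49, mR=-6000/49
sensor matrix S = [[24/13, 120/17], [120/49, 120]]; det S = 2211840/10829
solve [mL_A; mL_B] = S·[w00; w01] and [mR_A; mR_B] = S·[w10; w11]:
  w00 = -1/2, w01 = 0, w10 = -1, w11 = -1

-1/2 0 -1 -1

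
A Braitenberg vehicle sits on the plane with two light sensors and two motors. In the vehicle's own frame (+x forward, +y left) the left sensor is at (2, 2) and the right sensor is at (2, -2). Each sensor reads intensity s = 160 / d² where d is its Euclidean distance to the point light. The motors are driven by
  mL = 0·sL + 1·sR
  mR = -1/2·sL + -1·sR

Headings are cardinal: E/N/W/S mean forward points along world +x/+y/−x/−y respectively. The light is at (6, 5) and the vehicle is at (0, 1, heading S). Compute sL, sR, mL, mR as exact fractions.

40/13 8/5 8/5 -204/65

left sensor world pos  = (2, -1); dL² = 52
right sensor world pos = (-2, -1); dR² = 100
sL = 160/52 = 40/13
sR = 160/100 = 8/5
mL = 0·sL + 1·sR = 8/5
mR = -1/2·sL + -1·sR = -204/65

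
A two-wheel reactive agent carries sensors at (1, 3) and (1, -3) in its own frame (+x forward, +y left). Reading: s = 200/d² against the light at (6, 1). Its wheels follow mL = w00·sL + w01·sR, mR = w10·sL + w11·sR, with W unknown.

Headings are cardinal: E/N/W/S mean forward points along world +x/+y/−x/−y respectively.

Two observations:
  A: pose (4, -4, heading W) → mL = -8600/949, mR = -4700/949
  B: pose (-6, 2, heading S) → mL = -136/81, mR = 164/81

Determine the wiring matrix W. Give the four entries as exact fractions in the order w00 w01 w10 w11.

obs A: pose=(4,-4,W) → sL=200/73, sR=200/13, mL=-8600/949, mR=-4700/949
obs B: pose=(-6,2,S) → sL=200/81, sR=8/9, mL=-136/81, mR=164/81
sensor matrix S = [[200/73, 200/13], [200/81, 8/9]]; det S = -2732800/76869
solve [mL_A; mL_B] = S·[w00; w01] and [mR_A; mR_B] = S·[w10; w11]:
  w00 = -1/2, w01 = -1/2, w10 = 1, w11 = -1/2

-1/2 -1/2 1 -1/2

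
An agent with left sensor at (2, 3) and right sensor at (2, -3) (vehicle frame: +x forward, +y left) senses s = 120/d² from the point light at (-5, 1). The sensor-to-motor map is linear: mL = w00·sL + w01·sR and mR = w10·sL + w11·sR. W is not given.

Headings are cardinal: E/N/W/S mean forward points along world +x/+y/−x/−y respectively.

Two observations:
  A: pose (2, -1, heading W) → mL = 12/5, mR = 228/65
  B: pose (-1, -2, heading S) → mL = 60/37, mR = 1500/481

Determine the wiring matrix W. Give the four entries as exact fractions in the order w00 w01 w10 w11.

obs A: pose=(2,-1,W) → sL=12/5, sR=60/13, mL=12/5, mR=228/65
obs B: pose=(-1,-2,S) → sL=60/37, sR=60/13, mL=60/37, mR=1500/481
sensor matrix S = [[12/5, 60/13], [60/37, 60/13]]; det S = 1728/481
solve [mL_A; mL_B] = S·[w00; w01] and [mR_A; mR_B] = S·[w10; w11]:
  w00 = 1, w01 = 0, w10 = 1/2, w11 = 1/2

1 0 1/2 1/2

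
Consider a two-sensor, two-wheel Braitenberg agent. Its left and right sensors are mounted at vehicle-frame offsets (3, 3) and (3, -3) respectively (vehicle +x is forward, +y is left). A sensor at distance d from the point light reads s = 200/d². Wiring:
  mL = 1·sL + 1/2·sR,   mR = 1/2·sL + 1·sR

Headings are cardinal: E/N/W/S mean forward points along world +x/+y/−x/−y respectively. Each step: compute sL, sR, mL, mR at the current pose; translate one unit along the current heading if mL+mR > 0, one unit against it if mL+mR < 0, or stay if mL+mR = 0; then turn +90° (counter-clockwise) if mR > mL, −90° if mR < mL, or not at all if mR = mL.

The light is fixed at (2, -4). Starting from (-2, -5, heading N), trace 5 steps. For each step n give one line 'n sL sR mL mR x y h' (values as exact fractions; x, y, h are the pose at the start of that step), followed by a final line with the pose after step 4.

0 200/53 40 1260/53 2220/53 -2 -5 N
1 100/29 100/29 150/29 150/29 -2 -4 W
2 200/73 200/73 300/73 300/73 -3 -4 W
3 20/9 20/9 10/3 10/3 -4 -4 W
4 200/109 200/109 300/109 300/109 -5 -4 W
final -6 -4 W

n=0: pose=(-2,-5,N); sL=200/53, sR=40; mL=1260/53, mR=2220/53; mL+mR=3480/53 → advance +1; mR−mL=960/53 → turn +1·90°
n=1: pose=(-2,-4,W); sL=100/29, sR=100/29; mL=150/29, mR=150/29; mL+mR=300/29 → advance +1; mR−mL=0 → turn +0·90°
n=2: pose=(-3,-4,W); sL=200/73, sR=200/73; mL=300/73, mR=300/73; mL+mR=600/73 → advance +1; mR−mL=0 → turn +0·90°
n=3: pose=(-4,-4,W); sL=20/9, sR=20/9; mL=10/3, mR=10/3; mL+mR=20/3 → advance +1; mR−mL=0 → turn +0·90°
n=4: pose=(-5,-4,W); sL=200/109, sR=200/109; mL=300/109, mR=300/109; mL+mR=600/109 → advance +1; mR−mL=0 → turn +0·90°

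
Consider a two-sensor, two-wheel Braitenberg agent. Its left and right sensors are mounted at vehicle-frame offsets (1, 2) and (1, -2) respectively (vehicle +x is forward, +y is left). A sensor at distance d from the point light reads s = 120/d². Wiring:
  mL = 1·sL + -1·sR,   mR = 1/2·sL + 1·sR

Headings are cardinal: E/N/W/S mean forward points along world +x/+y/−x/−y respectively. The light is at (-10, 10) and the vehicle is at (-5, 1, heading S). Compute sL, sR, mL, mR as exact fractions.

left sensor world pos  = (-3, 0); dL² = 149
right sensor world pos = (-7, 0); dR² = 109
sL = 120/149 = 120/149
sR = 120/109 = 120/109
mL = 1·sL + -1·sR = -4800/16241
mR = 1/2·sL + 1·sR = 24420/16241

120/149 120/109 -4800/16241 24420/16241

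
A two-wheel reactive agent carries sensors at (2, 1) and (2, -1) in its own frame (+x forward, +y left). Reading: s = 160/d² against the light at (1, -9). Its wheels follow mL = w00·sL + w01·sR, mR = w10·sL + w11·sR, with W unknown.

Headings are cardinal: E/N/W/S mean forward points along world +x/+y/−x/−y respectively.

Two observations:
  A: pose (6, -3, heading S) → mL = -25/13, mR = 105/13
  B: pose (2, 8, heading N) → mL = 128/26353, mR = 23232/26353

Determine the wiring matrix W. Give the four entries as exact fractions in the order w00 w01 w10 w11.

1 -1 1 1

obs A: pose=(6,-3,S) → sL=40/13, sR=5, mL=-25/13, mR=105/13
obs B: pose=(2,8,N) → sL=160/361, sR=32/73, mL=128/26353, mR=23232/26353
sensor matrix S = [[40/13, 5], [160/361, 32/73]]; det S = -297120/342589
solve [mL_A; mL_B] = S·[w00; w01] and [mR_A; mR_B] = S·[w10; w11]:
  w00 = 1, w01 = -1, w10 = 1, w11 = 1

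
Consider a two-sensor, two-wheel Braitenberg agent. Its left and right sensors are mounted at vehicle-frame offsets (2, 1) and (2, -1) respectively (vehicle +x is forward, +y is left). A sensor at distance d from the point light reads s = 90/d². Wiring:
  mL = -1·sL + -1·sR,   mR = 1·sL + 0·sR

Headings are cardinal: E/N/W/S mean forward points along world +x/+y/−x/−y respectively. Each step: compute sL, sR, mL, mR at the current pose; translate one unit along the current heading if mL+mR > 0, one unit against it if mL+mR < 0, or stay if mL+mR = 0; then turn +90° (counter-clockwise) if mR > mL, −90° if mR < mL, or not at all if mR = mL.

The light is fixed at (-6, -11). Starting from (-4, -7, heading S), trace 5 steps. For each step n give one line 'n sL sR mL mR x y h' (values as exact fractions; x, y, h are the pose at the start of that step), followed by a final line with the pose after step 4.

0 90/13 18 -324/13 90/13 -4 -7 S
1 45/26 45/16 -945/208 45/26 -4 -6 E
2 90/49 90/53 -9180/2597 90/49 -5 -6 N
3 9 45/13 -162/13 9 -5 -7 W
4 90/13 18 -324/13 90/13 -4 -7 S
final -4 -6 E

n=0: pose=(-4,-7,S); sL=90/13, sR=18; mL=-324/13, mR=90/13; mL+mR=-18 → advance -1; mR−mL=414/13 → turn +1·90°
n=1: pose=(-4,-6,E); sL=45/26, sR=45/16; mL=-945/208, mR=45/26; mL+mR=-45/16 → advance -1; mR−mL=1305/208 → turn +1·90°
n=2: pose=(-5,-6,N); sL=90/49, sR=90/53; mL=-9180/2597, mR=90/49; mL+mR=-90/53 → advance -1; mR−mL=13950/2597 → turn +1·90°
n=3: pose=(-5,-7,W); sL=9, sR=45/13; mL=-162/13, mR=9; mL+mR=-45/13 → advance -1; mR−mL=279/13 → turn +1·90°
n=4: pose=(-4,-7,S); sL=90/13, sR=18; mL=-324/13, mR=90/13; mL+mR=-18 → advance -1; mR−mL=414/13 → turn +1·90°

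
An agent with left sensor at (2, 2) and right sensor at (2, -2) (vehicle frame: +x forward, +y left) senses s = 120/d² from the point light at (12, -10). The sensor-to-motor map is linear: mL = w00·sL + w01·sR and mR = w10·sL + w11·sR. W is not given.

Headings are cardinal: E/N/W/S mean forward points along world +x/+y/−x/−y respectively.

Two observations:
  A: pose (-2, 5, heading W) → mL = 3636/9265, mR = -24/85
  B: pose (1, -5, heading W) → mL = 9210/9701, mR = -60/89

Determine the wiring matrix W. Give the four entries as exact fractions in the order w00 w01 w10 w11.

1 1/2 -1 0

obs A: pose=(-2,5,W) → sL=24/85, sR=24/109, mL=3636/9265, mR=-24/85
obs B: pose=(1,-5,W) → sL=60/89, sR=60/109, mL=9210/9701, mR=-60/89
sensor matrix S = [[24/85, 24/109], [60/89, 60/109]]; det S = 1152/164917
solve [mL_A; mL_B] = S·[w00; w01] and [mR_A; mR_B] = S·[w10; w11]:
  w00 = 1, w01 = 1/2, w10 = -1, w11 = 0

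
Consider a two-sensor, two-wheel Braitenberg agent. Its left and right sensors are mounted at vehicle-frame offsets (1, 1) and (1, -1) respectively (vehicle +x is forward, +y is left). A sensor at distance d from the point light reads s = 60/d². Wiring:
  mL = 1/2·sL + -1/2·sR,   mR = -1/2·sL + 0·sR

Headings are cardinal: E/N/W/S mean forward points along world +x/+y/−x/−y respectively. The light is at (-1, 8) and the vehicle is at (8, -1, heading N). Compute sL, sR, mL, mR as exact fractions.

left sensor world pos  = (7, 0); dL² = 128
right sensor world pos = (9, 0); dR² = 164
sL = 60/128 = 15/32
sR = 60/164 = 15/41
mL = 1/2·sL + -1/2·sR = 135/2624
mR = -1/2·sL + 0·sR = -15/64

15/32 15/41 135/2624 -15/64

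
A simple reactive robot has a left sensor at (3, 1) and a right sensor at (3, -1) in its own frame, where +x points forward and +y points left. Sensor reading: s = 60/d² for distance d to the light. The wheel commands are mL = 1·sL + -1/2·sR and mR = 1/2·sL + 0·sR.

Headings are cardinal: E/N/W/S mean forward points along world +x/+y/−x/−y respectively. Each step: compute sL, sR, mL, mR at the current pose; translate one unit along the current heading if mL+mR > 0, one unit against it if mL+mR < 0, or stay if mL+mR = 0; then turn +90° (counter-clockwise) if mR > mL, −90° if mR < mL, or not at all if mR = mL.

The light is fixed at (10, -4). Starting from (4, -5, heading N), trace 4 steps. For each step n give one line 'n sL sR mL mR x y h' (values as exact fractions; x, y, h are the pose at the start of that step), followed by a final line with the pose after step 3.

n=0: pose=(4,-5,N); sL=60/53, sR=60/29; mL=150/1537, mR=30/53; mL+mR=1020/1537 → advance +1; mR−mL=720/1537 → turn +1·90°
n=1: pose=(4,-4,W); sL=30/41, sR=30/41; mL=15/41, mR=15/41; mL+mR=30/41 → advance +1; mR−mL=0 → turn +0·90°
n=2: pose=(3,-4,W); sL=60/101, sR=60/101; mL=30/101, mR=30/101; mL+mR=60/101 → advance +1; mR−mL=0 → turn +0·90°
n=3: pose=(2,-4,W); sL=30/61, sR=30/61; mL=15/61, mR=15/61; mL+mR=30/61 → advance +1; mR−mL=0 → turn +0·90°

0 60/53 60/29 150/1537 30/53 4 -5 N
1 30/41 30/41 15/41 15/41 4 -4 W
2 60/101 60/101 30/101 30/101 3 -4 W
3 30/61 30/61 15/61 15/61 2 -4 W
final 1 -4 W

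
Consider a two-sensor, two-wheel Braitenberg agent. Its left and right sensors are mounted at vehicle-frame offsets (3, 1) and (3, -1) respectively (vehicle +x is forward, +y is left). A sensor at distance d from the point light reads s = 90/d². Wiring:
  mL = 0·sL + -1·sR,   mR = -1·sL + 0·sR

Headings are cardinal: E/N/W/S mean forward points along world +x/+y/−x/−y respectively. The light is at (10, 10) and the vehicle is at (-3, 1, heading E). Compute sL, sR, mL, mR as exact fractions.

left sensor world pos  = (0, 2); dL² = 164
right sensor world pos = (0, 0); dR² = 200
sL = 90/164 = 45/82
sR = 90/200 = 9/20
mL = 0·sL + -1·sR = -9/20
mR = -1·sL + 0·sR = -45/82

45/82 9/20 -9/20 -45/82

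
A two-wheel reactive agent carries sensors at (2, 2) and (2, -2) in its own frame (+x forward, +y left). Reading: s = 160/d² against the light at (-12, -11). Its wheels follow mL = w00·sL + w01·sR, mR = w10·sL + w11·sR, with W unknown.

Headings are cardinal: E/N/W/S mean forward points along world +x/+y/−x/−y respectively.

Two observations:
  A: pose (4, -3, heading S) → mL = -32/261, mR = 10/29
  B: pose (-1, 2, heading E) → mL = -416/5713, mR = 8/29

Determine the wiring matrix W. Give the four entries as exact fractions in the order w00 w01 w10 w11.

1/2 -1/2 0 1/2

obs A: pose=(4,-3,S) → sL=4/9, sR=20/29, mL=-32/261, mR=10/29
obs B: pose=(-1,2,E) → sL=80/197, sR=16/29, mL=-416/5713, mR=8/29
sensor matrix S = [[4/9, 20/29], [80/197, 16/29]]; det S = -1792/51417
solve [mL_A; mL_B] = S·[w00; w01] and [mR_A; mR_B] = S·[w10; w11]:
  w00 = 1/2, w01 = -1/2, w10 = 0, w11 = 1/2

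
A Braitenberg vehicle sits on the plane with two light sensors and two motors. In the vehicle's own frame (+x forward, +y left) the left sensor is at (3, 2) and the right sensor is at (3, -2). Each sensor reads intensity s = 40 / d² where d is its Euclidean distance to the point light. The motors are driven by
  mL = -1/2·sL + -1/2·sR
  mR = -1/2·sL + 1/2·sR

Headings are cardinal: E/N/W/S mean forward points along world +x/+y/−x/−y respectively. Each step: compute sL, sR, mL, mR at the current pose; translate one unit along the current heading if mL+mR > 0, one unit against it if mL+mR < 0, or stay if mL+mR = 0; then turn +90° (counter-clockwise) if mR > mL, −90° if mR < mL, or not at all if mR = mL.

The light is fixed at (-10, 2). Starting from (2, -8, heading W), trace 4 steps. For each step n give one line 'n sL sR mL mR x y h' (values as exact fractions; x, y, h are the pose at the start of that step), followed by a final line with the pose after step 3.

n=0: pose=(2,-8,W); sL=8/45, sR=8/29; mL=-296/1305, mR=64/1305; mL+mR=-8/45 → advance -1; mR−mL=8/29 → turn +1·90°
n=1: pose=(3,-8,S); sL=20/197, sR=4/29; mL=-684/5713, mR=104/5713; mL+mR=-20/197 → advance -1; mR−mL=4/29 → turn +1·90°
n=2: pose=(3,-7,E); sL=8/61, sR=40/377; mL=-2728/22997, mR=-288/22997; mL+mR=-8/61 → advance -1; mR−mL=40/377 → turn +1·90°
n=3: pose=(2,-7,N); sL=5/17, sR=5/29; mL=-115/493, mR=-30/493; mL+mR=-5/17 → advance -1; mR−mL=5/29 → turn +1·90°

0 8/45 8/29 -296/1305 64/1305 2 -8 W
1 20/197 4/29 -684/5713 104/5713 3 -8 S
2 8/61 40/377 -2728/22997 -288/22997 3 -7 E
3 5/17 5/29 -115/493 -30/493 2 -7 N
final 2 -8 W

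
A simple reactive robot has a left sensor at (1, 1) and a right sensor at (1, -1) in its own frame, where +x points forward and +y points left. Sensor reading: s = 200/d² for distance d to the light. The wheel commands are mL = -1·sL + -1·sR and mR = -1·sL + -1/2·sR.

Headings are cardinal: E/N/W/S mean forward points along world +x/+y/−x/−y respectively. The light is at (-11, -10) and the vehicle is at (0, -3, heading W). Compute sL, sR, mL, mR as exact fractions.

left sensor world pos  = (-1, -4); dL² = 136
right sensor world pos = (-1, -2); dR² = 164
sL = 200/136 = 25/17
sR = 200/164 = 50/41
mL = -1·sL + -1·sR = -1875/697
mR = -1·sL + -1/2·sR = -1450/697

25/17 50/41 -1875/697 -1450/697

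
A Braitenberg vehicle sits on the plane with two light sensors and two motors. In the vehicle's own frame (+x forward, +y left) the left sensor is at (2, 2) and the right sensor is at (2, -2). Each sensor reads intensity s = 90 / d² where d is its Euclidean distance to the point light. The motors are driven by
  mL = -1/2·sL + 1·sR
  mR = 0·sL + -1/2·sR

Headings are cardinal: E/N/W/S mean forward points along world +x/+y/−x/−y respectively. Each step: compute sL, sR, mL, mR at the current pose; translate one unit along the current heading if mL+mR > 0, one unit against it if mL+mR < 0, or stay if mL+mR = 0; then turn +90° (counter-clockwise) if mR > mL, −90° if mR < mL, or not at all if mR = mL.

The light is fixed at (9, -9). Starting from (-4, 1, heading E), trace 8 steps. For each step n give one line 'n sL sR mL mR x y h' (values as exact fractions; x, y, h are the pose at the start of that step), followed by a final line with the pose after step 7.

n=0: pose=(-4,1,E); sL=18/53, sR=18/37; mL=621/1961, mR=-9/37; mL+mR=144/1961 → advance +1; mR−mL=-1098/1961 → turn -1·90°
n=1: pose=(-3,1,S); sL=45/82, sR=9/26; mL=153/2132, mR=-9/52; mL+mR=-54/533 → advance -1; mR−mL=-261/1066 → turn -1·90°
n=2: pose=(-3,2,W); sL=90/277, sR=18/73; mL=1701/20221, mR=-9/73; mL+mR=-792/20221 → advance -1; mR−mL=-4194/20221 → turn -1·90°
n=3: pose=(-2,2,N); sL=45/169, sR=9/25; mL=1917/8450, mR=-9/50; mL+mR=198/4225 → advance +1; mR−mL=-1719/4225 → turn -1·90°
n=4: pose=(-2,3,E); sL=90/277, sR=90/181; mL=16785/50137, mR=-45/181; mL+mR=4320/50137 → advance +1; mR−mL=-29250/50137 → turn -1·90°
n=5: pose=(-1,3,S); sL=45/82, sR=45/122; mL=945/10004, mR=-45/244; mL+mR=-225/2501 → advance -1; mR−mL=-1395/5002 → turn -1·90°
n=6: pose=(-1,4,W); sL=18/53, sR=10/41; mL=161/2173, mR=-5/41; mL+mR=-104/2173 → advance -1; mR−mL=-426/2173 → turn -1·90°
n=7: pose=(0,4,N); sL=45/173, sR=45/137; mL=9405/47402, mR=-45/274; mL+mR=810/23701 → advance +1; mR−mL=-8595/23701 → turn -1·90°

0 18/53 18/37 621/1961 -9/37 -4 1 E
1 45/82 9/26 153/2132 -9/52 -3 1 S
2 90/277 18/73 1701/20221 -9/73 -3 2 W
3 45/169 9/25 1917/8450 -9/50 -2 2 N
4 90/277 90/181 16785/50137 -45/181 -2 3 E
5 45/82 45/122 945/10004 -45/244 -1 3 S
6 18/53 10/41 161/2173 -5/41 -1 4 W
7 45/173 45/137 9405/47402 -45/274 0 4 N
final 0 5 E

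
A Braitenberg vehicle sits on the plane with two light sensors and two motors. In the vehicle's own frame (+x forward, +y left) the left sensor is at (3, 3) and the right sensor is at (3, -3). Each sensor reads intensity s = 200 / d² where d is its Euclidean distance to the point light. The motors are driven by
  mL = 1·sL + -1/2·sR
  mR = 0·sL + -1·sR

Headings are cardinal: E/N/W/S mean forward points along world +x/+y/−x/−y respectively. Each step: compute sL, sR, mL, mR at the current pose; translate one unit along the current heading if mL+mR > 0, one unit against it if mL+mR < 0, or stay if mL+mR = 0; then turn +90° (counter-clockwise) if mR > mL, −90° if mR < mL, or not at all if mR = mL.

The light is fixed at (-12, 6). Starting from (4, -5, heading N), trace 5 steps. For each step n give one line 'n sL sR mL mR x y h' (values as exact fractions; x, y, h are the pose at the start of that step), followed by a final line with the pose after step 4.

0 200/233 8/17 2468/3961 -8/17 4 -5 N
1 20/41 20/53 650/2173 -20/53 4 -4 E
2 200/493 200/313 13300/154309 -200/313 3 -4 S
3 25/36 10/9 5/36 -10/9 3 -3 W
4 40/41 200/397 11780/16277 -200/397 4 -3 N
final 4 -2 E

n=0: pose=(4,-5,N); sL=200/233, sR=8/17; mL=2468/3961, mR=-8/17; mL+mR=604/3961 → advance +1; mR−mL=-4332/3961 → turn -1·90°
n=1: pose=(4,-4,E); sL=20/41, sR=20/53; mL=650/2173, mR=-20/53; mL+mR=-170/2173 → advance -1; mR−mL=-1470/2173 → turn -1·90°
n=2: pose=(3,-4,S); sL=200/493, sR=200/313; mL=13300/154309, mR=-200/313; mL+mR=-85300/154309 → advance -1; mR−mL=-111900/154309 → turn -1·90°
n=3: pose=(3,-3,W); sL=25/36, sR=10/9; mL=5/36, mR=-10/9; mL+mR=-35/36 → advance -1; mR−mL=-5/4 → turn -1·90°
n=4: pose=(4,-3,N); sL=40/41, sR=200/397; mL=11780/16277, mR=-200/397; mL+mR=3580/16277 → advance +1; mR−mL=-19980/16277 → turn -1·90°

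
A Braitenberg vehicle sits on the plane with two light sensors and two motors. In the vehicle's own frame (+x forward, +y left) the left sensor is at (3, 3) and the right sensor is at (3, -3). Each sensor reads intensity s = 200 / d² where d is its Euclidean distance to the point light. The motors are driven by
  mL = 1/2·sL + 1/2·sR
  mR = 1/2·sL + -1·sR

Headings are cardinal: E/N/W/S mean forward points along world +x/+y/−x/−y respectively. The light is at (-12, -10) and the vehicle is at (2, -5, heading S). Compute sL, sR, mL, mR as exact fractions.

200/293 8/5 1672/1465 -1844/1465

left sensor world pos  = (5, -8); dL² = 293
right sensor world pos = (-1, -8); dR² = 125
sL = 200/293 = 200/293
sR = 200/125 = 8/5
mL = 1/2·sL + 1/2·sR = 1672/1465
mR = 1/2·sL + -1·sR = -1844/1465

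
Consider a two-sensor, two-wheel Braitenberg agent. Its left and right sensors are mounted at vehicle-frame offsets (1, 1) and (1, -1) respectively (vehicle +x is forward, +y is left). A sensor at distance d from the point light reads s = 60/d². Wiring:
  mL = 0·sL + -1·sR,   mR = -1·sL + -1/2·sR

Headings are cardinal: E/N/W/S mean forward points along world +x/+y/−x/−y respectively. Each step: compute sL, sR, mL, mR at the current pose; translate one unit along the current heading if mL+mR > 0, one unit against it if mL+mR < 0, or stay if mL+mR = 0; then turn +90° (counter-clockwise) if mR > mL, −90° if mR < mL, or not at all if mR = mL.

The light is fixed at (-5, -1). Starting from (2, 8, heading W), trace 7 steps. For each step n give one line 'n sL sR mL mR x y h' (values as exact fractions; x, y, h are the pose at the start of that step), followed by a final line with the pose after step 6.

n=0: pose=(2,8,W); sL=3/5, sR=15/34; mL=-15/34, mR=-279/340; mL+mR=-429/340 → advance -1; mR−mL=-129/340 → turn -1·90°
n=1: pose=(3,8,N); sL=60/149, sR=60/181; mL=-60/181, mR=-15330/26969; mL+mR=-24270/26969 → advance -1; mR−mL=-6390/26969 → turn -1·90°
n=2: pose=(3,7,E); sL=10/27, sR=6/13; mL=-6/13, mR=-211/351; mL+mR=-373/351 → advance -1; mR−mL=-49/351 → turn -1·90°
n=3: pose=(2,7,S); sL=60/113, sR=12/17; mL=-12/17, mR=-1698/1921; mL+mR=-3054/1921 → advance -1; mR−mL=-342/1921 → turn -1·90°
n=4: pose=(2,8,W); sL=3/5, sR=15/34; mL=-15/34, mR=-279/340; mL+mR=-429/340 → advance -1; mR−mL=-129/340 → turn -1·90°
n=5: pose=(3,8,N); sL=60/149, sR=60/181; mL=-60/181, mR=-15330/26969; mL+mR=-24270/26969 → advance -1; mR−mL=-6390/26969 → turn -1·90°
n=6: pose=(3,7,E); sL=10/27, sR=6/13; mL=-6/13, mR=-211/351; mL+mR=-373/351 → advance -1; mR−mL=-49/351 → turn -1·90°

0 3/5 15/34 -15/34 -279/340 2 8 W
1 60/149 60/181 -60/181 -15330/26969 3 8 N
2 10/27 6/13 -6/13 -211/351 3 7 E
3 60/113 12/17 -12/17 -1698/1921 2 7 S
4 3/5 15/34 -15/34 -279/340 2 8 W
5 60/149 60/181 -60/181 -15330/26969 3 8 N
6 10/27 6/13 -6/13 -211/351 3 7 E
final 2 7 S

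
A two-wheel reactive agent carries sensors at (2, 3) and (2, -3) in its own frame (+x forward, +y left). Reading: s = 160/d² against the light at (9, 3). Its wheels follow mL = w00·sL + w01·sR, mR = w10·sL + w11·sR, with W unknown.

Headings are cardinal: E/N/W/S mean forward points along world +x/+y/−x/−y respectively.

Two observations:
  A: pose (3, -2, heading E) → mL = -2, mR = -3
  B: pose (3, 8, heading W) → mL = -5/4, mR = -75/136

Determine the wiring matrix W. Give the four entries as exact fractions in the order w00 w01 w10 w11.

obs A: pose=(3,-2,E) → sL=8, sR=2, mL=-2, mR=-3
obs B: pose=(3,8,W) → sL=40/17, sR=5/4, mL=-5/4, mR=-75/136
sensor matrix S = [[8, 2], [40/17, 5/4]]; det S = 90/17
solve [mL_A; mL_B] = S·[w00; w01] and [mR_A; mR_B] = S·[w10; w11]:
  w00 = 0, w01 = -1, w10 = -1/2, w11 = 1/2

0 -1 -1/2 1/2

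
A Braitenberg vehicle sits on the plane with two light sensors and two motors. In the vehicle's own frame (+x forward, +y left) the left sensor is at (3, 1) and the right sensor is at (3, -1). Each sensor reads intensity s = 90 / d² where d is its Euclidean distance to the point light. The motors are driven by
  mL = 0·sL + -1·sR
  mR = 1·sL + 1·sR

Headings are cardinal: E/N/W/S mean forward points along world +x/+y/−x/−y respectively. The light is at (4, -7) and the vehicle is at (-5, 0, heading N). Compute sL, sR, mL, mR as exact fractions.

left sensor world pos  = (-6, 3); dL² = 200
right sensor world pos = (-4, 3); dR² = 164
sL = 90/200 = 9/20
sR = 90/164 = 45/82
mL = 0·sL + -1·sR = -45/82
mR = 1·sL + 1·sR = 819/820

9/20 45/82 -45/82 819/820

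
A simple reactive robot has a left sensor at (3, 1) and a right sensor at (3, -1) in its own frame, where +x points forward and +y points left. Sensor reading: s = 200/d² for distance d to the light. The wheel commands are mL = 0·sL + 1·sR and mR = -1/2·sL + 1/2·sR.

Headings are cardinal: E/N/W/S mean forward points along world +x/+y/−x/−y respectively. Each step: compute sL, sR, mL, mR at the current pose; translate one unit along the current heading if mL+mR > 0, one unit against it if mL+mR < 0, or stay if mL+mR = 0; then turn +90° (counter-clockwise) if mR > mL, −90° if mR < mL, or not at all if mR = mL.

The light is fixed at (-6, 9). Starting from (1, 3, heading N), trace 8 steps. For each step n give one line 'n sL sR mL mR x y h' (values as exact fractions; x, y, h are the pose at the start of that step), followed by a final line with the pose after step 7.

n=0: pose=(1,3,N); sL=40/9, sR=200/73; mL=200/73, mR=-560/657; mL+mR=1240/657 → advance +1; mR−mL=-2360/657 → turn -1·90°
n=1: pose=(1,4,E); sL=50/29, sR=25/17; mL=25/17, mR=-125/986; mL+mR=1325/986 → advance +1; mR−mL=-1575/986 → turn -1·90°
n=2: pose=(2,4,S); sL=40/29, sR=200/113; mL=200/113, mR=640/3277; mL+mR=6440/3277 → advance +1; mR−mL=-5160/3277 → turn -1·90°
n=3: pose=(2,3,W); sL=100/37, sR=4; mL=4, mR=24/37; mL+mR=172/37 → advance +1; mR−mL=-124/37 → turn -1·90°
n=4: pose=(1,3,N); sL=40/9, sR=200/73; mL=200/73, mR=-560/657; mL+mR=1240/657 → advance +1; mR−mL=-2360/657 → turn -1·90°
n=5: pose=(1,4,E); sL=50/29, sR=25/17; mL=25/17, mR=-125/986; mL+mR=1325/986 → advance +1; mR−mL=-1575/986 → turn -1·90°
n=6: pose=(2,4,S); sL=40/29, sR=200/113; mL=200/113, mR=640/3277; mL+mR=6440/3277 → advance +1; mR−mL=-5160/3277 → turn -1·90°
n=7: pose=(2,3,W); sL=100/37, sR=4; mL=4, mR=24/37; mL+mR=172/37 → advance +1; mR−mL=-124/37 → turn -1·90°

0 40/9 200/73 200/73 -560/657 1 3 N
1 50/29 25/17 25/17 -125/986 1 4 E
2 40/29 200/113 200/113 640/3277 2 4 S
3 100/37 4 4 24/37 2 3 W
4 40/9 200/73 200/73 -560/657 1 3 N
5 50/29 25/17 25/17 -125/986 1 4 E
6 40/29 200/113 200/113 640/3277 2 4 S
7 100/37 4 4 24/37 2 3 W
final 1 3 N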